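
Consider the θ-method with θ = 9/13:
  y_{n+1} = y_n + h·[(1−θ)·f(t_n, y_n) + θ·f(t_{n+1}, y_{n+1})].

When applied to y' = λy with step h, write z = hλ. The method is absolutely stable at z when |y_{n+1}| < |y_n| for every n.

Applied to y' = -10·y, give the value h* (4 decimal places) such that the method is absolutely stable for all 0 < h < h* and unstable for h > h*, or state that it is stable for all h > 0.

unbounded; (−∞, 0). Any h>0 works for λ=-10.

On y'=λy, z=hλ:
  y_{n+1} = y_n + z·[4/13·y_n + 9/13·y_{n+1}] ⇒ (1 − 9/13z)y_{n+1} = (1 + 4/13z)y_n
  R(z) = (1 + 4/13z)/(1 − 9/13z).

Find x<0 with |R(x)|<1.
x=-0.46: |R|=0.6511
x=-2: |R|=0.1613
x=-10: |R|=0.2621
x=-100: |R|=0.4239
θ=9/13≥1/2 ⇒ |1+4/13x|<|1−9/13x| ∀x<0 ⇒ unbounded interval.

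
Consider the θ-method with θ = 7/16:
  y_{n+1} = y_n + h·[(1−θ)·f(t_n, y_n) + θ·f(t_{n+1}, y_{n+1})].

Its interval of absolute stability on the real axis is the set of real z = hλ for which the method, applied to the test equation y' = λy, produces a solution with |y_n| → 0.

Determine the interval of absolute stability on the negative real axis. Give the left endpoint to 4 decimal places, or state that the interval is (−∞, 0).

z∈(-16.0000,0).

On y'=λy, z=hλ:
  y_{n+1} = y_n + z·[9/16·y_n + 7/16·y_{n+1}] ⇒ (1 − 7/16z)y_{n+1} = (1 + 9/16z)y_n
  R(z) = (1 + 9/16z)/(1 − 7/16z).

Need |R(x)|<1, x<0.
x=-0.75: |R|=0.4353
R=−1: 1+9/16x = −1+7/16x ⇒ -1/8x=2 ⇒ x=2/(-1/8)=-16.0000
Confirm numerically:
  x=-12.829: |R|=0.94006 <1
  x=-8.132: |R|=0.78421 <1
  x=-8.056: |R|=0.78053 <1
  x=-16.419: |R|=1.00640 >1
  x=-16.093: |R|=1.00145 >1
So |R|<1 on (-16.0000, 0).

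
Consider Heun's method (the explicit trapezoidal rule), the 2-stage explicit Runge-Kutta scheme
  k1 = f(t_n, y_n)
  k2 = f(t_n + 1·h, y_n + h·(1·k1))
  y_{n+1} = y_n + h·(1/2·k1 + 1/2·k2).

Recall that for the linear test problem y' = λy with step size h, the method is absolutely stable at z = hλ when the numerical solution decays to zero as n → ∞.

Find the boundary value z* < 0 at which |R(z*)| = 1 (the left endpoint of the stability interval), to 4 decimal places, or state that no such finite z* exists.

z* = -2.0000.

On y'=λy, z=hλ:
  order 2, 2-stage ⇒ R(z)=1+z+z^2/2
  (e.g. R(-0.55)=0.60125, |R|=0.60125)

Solve |R(x)|<1 on ℝ⁻.
x=-0.55: |R|=0.6013
|R(-2.11)|=1.1160 |R(-1.06)|=0.5018 |R(-0.83)|=0.5145
Bisect:
  x_lo=-2.3193 |R|=1.3702  x_hi=-0.2889 |R|=0.7528
  mid=-1.30408 |R|=0.54623 →hi
  mid=-1.81168 |R|=0.82941 →hi
  mid=-2.06548 |R|=1.06762 →lo
  mid=-1.93858 |R|=0.94047 →hi
  mid=-2.00203 |R|=1.00203 →lo
  mid=-1.97030 |R|=0.97074 →hi
  mid=-1.98617 |R|=0.98626 →hi
  mid=-1.99410 |R|=0.99411 →hi
  mid=-1.99806 |R|=0.99807 →hi
  mid=-2.00005 |R|=1.00005 →lo
  ...
  [-2.00005,-1.99992] ⇒ x*=-2.0000
Stable set (-2.0000, 0).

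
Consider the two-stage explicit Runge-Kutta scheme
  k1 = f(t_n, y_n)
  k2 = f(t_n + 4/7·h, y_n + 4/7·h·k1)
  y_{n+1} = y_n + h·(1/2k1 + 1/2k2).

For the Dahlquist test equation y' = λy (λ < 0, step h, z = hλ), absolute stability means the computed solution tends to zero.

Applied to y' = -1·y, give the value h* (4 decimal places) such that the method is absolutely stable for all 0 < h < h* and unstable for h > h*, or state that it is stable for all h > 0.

(-3.5000,0); λ=-1 ⇒ h* = (7/2)/1 = 3.5000.

Test eqn y'=λy, z=hλ:
  k1=λy_n ⇒ h·k1=z·y_n;  k2=λ(1+4/7z)y_n ⇒ h·k2=z(1+4/7z)y_n
  y_{n+1}/y_n = 1 + 1/2z + 1/2z(1+4/7z) = 1 + z + 2/7z²
  Hence R(z) = 1 + z + 2/7z².

Find x<0 with |R(x)|<1.
x=-1.49: |R|=0.1443
R=1: x+2/7x²=0 ⇒ x=−7/2=-3.5000; min R=1−1/(4·2/7)=0.1250>−1
Confirm numerically:
  x=-2.469: |R|=0.27270 <1
  x=-2.350: |R|=0.22786 <1
  x=-2.199: |R|=0.18260 <1
  x=-3.948: |R|=1.50534 >1
  x=-3.921: |R|=1.47164 >1
  x=-3.732: |R|=1.24738 >1
Stable set (-3.5000, 0).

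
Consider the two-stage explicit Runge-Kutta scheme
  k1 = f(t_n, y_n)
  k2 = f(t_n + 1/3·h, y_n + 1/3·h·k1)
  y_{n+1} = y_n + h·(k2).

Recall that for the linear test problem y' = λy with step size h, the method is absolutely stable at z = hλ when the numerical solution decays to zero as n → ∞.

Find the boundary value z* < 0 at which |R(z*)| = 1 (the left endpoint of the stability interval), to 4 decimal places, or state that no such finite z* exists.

left endpoint -3.0000.

Set f=λy, z=hλ:
  k1=λy_n ⇒ h·k1=z·y_n;  k2=λ(1+1/3z)y_n ⇒ h·k2=z(1+1/3z)y_n
  y_{n+1}/y_n = 1 + z(1+1/3z) = 1 + z + 1/3z²
  R(z) = 1 + z + 1/3z².

Boundary: |R(x)|=1, x<0.
x=-1.67: |R|=0.2596
R=1: x+1/3x²=0 ⇒ x=−3=-3.0000; min R=1−1/(4·1/3)=0.2500>−1
Confirm numerically:
  x=-2.039: |R|=0.34684 <1
  x=-1.582: |R|=0.25224 <1
  x=-1.440: |R|=0.25120 <1
  x=-1.248: |R|=0.27117 <1
  x=-3.584: |R|=1.69769 >1
  x=-3.452: |R|=1.52010 >1
  x=-3.381: |R|=1.42939 >1
So |R|<1 on (-3.0000, 0).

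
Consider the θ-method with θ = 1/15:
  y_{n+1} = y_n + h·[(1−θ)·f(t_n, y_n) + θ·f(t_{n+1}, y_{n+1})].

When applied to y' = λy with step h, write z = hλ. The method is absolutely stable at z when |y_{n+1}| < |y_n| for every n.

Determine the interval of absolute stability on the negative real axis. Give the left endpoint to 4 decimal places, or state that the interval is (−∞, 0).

z∈(-2.3077,0).

On y'=λy, z=hλ:
  y_{n+1} = y_n + z·[14/15·y_n + 1/15·y_{n+1}] ⇒ (1 − 1/15z)y_{n+1} = (1 + 14/15z)y_n
  ⇒ R(z) = (1 + 14/15z)/(1 − 1/15z).

Find x<0 with |R(x)|<1.
x=-0.76: |R|=0.2766
R=−1: 1+14/15x = −1+1/15x ⇒ -13/15x=2 ⇒ x=2/(-13/15)=-2.3077
Confirm numerically:
  x=-1.980: |R|=0.74912 <1
  x=-1.628: |R|=0.46861 <1
  x=-1.507: |R|=0.36942 <1
  x=-2.554: |R|=1.18241 >1
  x=-2.505: |R|=1.14653 >1
So |R|<1 on (-2.3077, 0).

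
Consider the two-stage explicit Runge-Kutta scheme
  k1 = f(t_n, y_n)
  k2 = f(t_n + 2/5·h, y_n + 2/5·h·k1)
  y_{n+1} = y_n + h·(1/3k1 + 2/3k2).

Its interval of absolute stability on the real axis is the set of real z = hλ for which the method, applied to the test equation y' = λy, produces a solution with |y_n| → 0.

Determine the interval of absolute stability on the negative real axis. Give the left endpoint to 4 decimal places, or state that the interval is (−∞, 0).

Test eqn y'=λy, z=hλ:
  k1=λy_n ⇒ h·k1=z·y_n;  k2=λ(1+2/5z)y_n ⇒ h·k2=z(1+2/5z)y_n
  y_{n+1}/y_n = 1 + 1/3z + 2/3z(1+2/5z) = 1 + z + 4/15z²
  R(z) = 1 + z + 4/15z².

Boundary: |R(x)|=1, x<0.
x=-1.49: |R|=0.1020
R=1: x+4/15x²=0 ⇒ x=−15/4=-3.7500; min R=1−1/(4·4/15)=0.0625>−1
Confirm numerically:
  x=-3.616: |R|=0.87079 <1
  x=-3.518: |R|=0.78235 <1
  x=-2.596: |R|=0.20112 <1
  x=-2.136: |R|=0.08067 <1
  x=-4.229: |R|=1.54018 >1
  x=-4.164: |R|=1.45971 >1
So |R|<1 on (-3.7500, 0).

z∈(-3.7500,0).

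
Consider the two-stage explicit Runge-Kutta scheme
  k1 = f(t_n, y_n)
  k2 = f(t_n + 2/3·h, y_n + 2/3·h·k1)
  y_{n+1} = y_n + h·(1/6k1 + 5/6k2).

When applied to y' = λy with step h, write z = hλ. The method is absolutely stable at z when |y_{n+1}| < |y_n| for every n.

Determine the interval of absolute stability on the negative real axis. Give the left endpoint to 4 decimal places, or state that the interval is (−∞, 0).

On y'=λy, z=hλ:
  k1=λy_n ⇒ h·k1=z·y_n;  k2=λ(1+2/3z)y_n ⇒ h·k2=z(1+2/3z)y_n
  y_{n+1}/y_n = 1 + 1/6z + 5/6z(1+2/3z) = 1 + z + 5/9z²
  R(z) = 1 + z + 5/9z².

Need |R(x)|<1, x<0.
x=-0.45: |R|=0.6625
R=1: x+5/9x²=0 ⇒ x=−9/5=-1.8000; min R=1−1/(4·5/9)=0.5500>−1
Confirm numerically:
  x=-1.529: |R|=0.76980 <1
  x=-1.305: |R|=0.64112 <1
  x=-1.298: |R|=0.63800 <1
  x=-0.779: |R|=0.55813 <1
  x=-2.141: |R|=1.40560 >1
  x=-2.121: |R|=1.37825 >1
Stable set (-1.8000, 0).

z∈(-1.8000,0).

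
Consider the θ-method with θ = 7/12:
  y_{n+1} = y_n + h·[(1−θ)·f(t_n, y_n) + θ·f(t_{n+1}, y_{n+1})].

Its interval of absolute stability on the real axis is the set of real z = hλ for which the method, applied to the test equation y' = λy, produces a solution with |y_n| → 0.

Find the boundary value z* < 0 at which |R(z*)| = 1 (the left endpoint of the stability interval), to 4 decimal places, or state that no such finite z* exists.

interval (−∞, 0).

Set f=λy, z=hλ:
  y_{n+1} = y_n + z·[5/12·y_n + 7/12·y_{n+1}] ⇒ (1 − 7/12z)y_{n+1} = (1 + 5/12z)y_n
  ⇒ R(z) = (1 + 5/12z)/(1 − 7/12z).

Solve |R(x)|<1 on ℝ⁻.
x=-1.63: |R|=0.1645
x=-2: |R|=0.0769
x=-10: |R|=0.4634
x=-100: |R|=0.6854
θ=7/12≥1/2 ⇒ |1+5/12x|<|1−7/12x| ∀x<0 ⇒ stable on all of ℝ⁻.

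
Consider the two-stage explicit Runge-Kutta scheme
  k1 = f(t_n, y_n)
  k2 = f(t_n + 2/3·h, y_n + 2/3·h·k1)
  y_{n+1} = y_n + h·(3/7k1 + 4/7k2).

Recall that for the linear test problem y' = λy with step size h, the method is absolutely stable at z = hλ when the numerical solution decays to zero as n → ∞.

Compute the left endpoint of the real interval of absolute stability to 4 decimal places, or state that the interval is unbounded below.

left endpoint -2.6250.

On y'=λy, z=hλ:
  k1=λy_n ⇒ h·k1=z·y_n;  k2=λ(1+2/3z)y_n ⇒ h·k2=z(1+2/3z)y_n
  y_{n+1}/y_n = 1 + 3/7z + 4/7z(1+2/3z) = 1 + z + 8/21z²
  Hence R(z) = 1 + z + 8/21z².

Need |R(x)|<1, x<0.
x=-0.63: |R|=0.5212
R=1: x+8/21x²=0 ⇒ x=−21/8=-2.6250; min R=1−1/(4·8/21)=0.3438>−1
Confirm numerically:
  x=-2.336: |R|=0.74282 <1
  x=-1.943: |R|=0.49519 <1
  x=-1.539: |R|=0.36329 <1
  x=-3.220: |R|=1.72987 >1
  x=-2.795: |R|=1.18101 >1
Stable set (-2.6250, 0).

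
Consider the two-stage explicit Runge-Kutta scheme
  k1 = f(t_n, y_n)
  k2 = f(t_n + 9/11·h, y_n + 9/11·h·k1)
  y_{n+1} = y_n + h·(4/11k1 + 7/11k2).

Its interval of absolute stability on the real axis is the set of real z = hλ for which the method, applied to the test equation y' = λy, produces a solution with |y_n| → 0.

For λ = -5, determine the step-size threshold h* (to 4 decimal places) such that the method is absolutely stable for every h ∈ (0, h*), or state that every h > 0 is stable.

On y'=λy, z=hλ:
  k1=λy_n ⇒ h·k1=z·y_n;  k2=λ(1+9/11z)y_n ⇒ h·k2=z(1+9/11z)y_n
  y_{n+1}/y_n = 1 + 4/11z + 7/11z(1+9/11z) = 1 + z + 63/121z²
  Hence R(z) = 1 + z + 63/121z².

Boundary: |R(x)|=1, x<0.
x=-0.8: |R|=0.5332
R=1: x+63/121x²=0 ⇒ x=−121/63=-1.9206; min R=1−1/(4·63/121)=0.5198>−1
Confirm numerically:
  x=-1.877: |R|=0.95736 <1
  x=-0.947: |R|=0.51993 <1
  x=-0.822: |R|=0.52980 <1
  x=-2.386: |R|=1.57812 >1
  x=-2.364: |R|=1.54571 >1
Stable set (-1.9206, 0).

(-1.9206,0); λ=-5 ⇒ h* = (121/63)/5 = 0.3841.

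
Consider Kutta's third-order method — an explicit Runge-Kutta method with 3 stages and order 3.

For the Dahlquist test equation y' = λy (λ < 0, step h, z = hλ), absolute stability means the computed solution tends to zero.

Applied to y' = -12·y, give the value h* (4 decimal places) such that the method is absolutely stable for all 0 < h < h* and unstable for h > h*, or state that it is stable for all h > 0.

Test eqn y'=λy, z=hλ:
  order 3, 3-stage ⇒ R(z)=1+z+z^2/2+z^3/6
  (e.g. R(-1.33)=0.16234, |R|=0.16234)

Need |R(x)|<1, x<0.
x=-1.33: |R|=0.1623
|R(-1.52)|=0.0499 |R(-1.42)|=0.1110 |R(-1.3)|=0.1788
Bisect:
  x_lo=-2.8549 |R|=1.6578  x_hi=-0.3527 |R|=0.7022
  mid=-1.60381 |R|=0.00526 →hi
  mid=-2.22937 |R|=0.59102 →hi
  mid=-2.54214 |R|=1.04899 →lo
  mid=-2.38576 |R|=0.80306 →hi
  mid=-2.46395 |R|=0.92155 →hi
  mid=-2.50305 |R|=0.98412 →hi
  mid=-2.52260 |R|=1.01627 →lo
  ...
  [-2.51282,-2.51267] ⇒ x*=-2.5127
Interval (-2.5127, 0).

(-2.5127,0); λ=-12 ⇒ h* = 0.2094.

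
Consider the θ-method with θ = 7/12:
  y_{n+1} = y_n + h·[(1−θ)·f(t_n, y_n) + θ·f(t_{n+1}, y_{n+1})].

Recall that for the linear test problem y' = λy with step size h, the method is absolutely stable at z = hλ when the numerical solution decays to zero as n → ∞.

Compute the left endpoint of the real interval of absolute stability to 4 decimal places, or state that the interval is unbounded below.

Test eqn y'=λy, z=hλ:
  y_{n+1} = y_n + z·[5/12·y_n + 7/12·y_{n+1}] ⇒ (1 − 7/12z)y_{n+1} = (1 + 5/12z)y_n
  Hence R(z) = (1 + 5/12z)/(1 − 7/12z).

Find x<0 with |R(x)|<1.
x=-0.79: |R|=0.4592
x=-2: |R|=0.0769
x=-10: |R|=0.4634
x=-100: |R|=0.6854
θ=7/12≥1/2 ⇒ |1+5/12x|<|1−7/12x| ∀x<0 ⇒ stable on all of ℝ⁻.

(−∞, 0) — no finite endpoint.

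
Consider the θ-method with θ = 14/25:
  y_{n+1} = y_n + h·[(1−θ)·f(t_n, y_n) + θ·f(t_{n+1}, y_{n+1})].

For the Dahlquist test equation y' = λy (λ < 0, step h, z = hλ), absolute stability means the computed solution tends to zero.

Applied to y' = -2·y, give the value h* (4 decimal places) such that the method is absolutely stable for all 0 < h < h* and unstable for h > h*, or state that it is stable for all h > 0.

Set f=λy, z=hλ:
  y_{n+1} = y_n + z·[11/25·y_n + 14/25·y_{n+1}] ⇒ (1 − 14/25z)y_{n+1} = (1 + 11/25z)y_n
  so R(z) = (1 + 11/25z)/(1 − 14/25z).

Boundary: |R(x)|=1, x<0.
x=-1.29: |R|=0.2510
x=-2: |R|=0.0566
x=-10: |R|=0.5152
x=-100: |R|=0.7544
θ=14/25≥1/2 ⇒ |1+11/25x|<|1−14/25x| ∀x<0 ⇒ interval (−∞,0).

unbounded; (−∞, 0). Any h>0 works for λ=-2.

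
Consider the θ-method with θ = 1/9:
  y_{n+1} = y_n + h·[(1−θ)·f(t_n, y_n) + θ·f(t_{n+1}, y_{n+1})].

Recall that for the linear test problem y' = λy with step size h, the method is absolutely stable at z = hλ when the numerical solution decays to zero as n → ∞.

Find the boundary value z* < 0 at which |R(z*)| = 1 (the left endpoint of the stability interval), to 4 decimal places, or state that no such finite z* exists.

Set f=λy, z=hλ:
  y_{n+1} = y_n + z·[8/9·y_n + 1/9·y_{n+1}] ⇒ (1 − 1/9z)y_{n+1} = (1 + 8/9z)y_n
  ⇒ R(z) = (1 + 8/9z)/(1 − 1/9z).

Need |R(x)|<1, x<0.
x=-0.93: |R|=0.1571
R=−1: 1+8/9x = −1+1/9x ⇒ -7/9x=2 ⇒ x=2/(-7/9)=-2.5714
Confirm numerically:
  x=-2.221: |R|=0.78139 <1
  x=-1.702: |R|=0.43132 <1
  x=-1.150: |R|=0.01970 <1
  x=-3.088: |R|=1.29914 >1
  x=-2.691: |R|=1.07159 >1
  x=-2.617: |R|=1.02746 >1
So |R|<1 on (-2.5714, 0).

z* = -2.5714.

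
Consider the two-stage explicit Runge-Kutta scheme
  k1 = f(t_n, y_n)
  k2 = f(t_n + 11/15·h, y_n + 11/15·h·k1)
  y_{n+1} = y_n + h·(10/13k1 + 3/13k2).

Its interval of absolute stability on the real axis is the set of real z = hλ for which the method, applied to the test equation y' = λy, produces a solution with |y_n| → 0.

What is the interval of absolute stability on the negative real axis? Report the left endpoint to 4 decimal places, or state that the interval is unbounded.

Set f=λy, z=hλ:
  k1=λy_n ⇒ h·k1=z·y_n;  k2=λ(1+11/15z)y_n ⇒ h·k2=z(1+11/15z)y_n
  y_{n+1}/y_n = 1 + 10/13z + 3/13z(1+11/15z) = 1 + z + 11/65z²
  Hence R(z) = 1 + z + 11/65z².

Find x<0 with |R(x)|<1.
x=-1.23: |R|=0.0260
R=1: x+11/65x²=0 ⇒ x=−65/11=-5.9091; min R=1−1/(4·11/65)=-0.4773>−1
Confirm numerically:
  x=-5.267: |R|=0.42768 <1
  x=-4.838: |R|=0.12306 <1
  x=-4.097: |R|=0.25639 <1
  x=-6.390: |R|=1.52005 >1
  x=-5.991: |R|=1.08304 >1
Stable set (-5.9091, 0).

(-5.9091, 0).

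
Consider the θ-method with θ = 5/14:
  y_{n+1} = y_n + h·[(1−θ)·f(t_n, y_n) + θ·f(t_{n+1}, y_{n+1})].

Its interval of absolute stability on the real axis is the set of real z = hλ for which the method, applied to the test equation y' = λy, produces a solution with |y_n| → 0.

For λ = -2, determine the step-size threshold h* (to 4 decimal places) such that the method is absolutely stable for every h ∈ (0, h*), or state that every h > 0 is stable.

On y'=λy, z=hλ:
  y_{n+1} = y_n + z·[9/14·y_n + 5/14·y_{n+1}] ⇒ (1 − 5/14z)y_{n+1} = (1 + 9/14z)y_n
  so R(z) = (1 + 9/14z)/(1 − 5/14z).

Boundary: |R(x)|=1, x<0.
x=-0.43: |R|=0.6272
R=−1: 1+9/14x = −1+5/14x ⇒ -2/7x=2 ⇒ x=2/(-2/7)=-7.0000
Confirm numerically:
  x=-6.450: |R|=0.95243 <1
  x=-5.450: |R|=0.84970 <1
  x=-3.851: |R|=0.62123 <1
  x=-3.777: |R|=0.60797 <1
  x=-7.292: |R|=1.02315 >1
  x=-7.248: |R|=1.01975 >1
Stable set (-7.0000, 0).

(-7.0000,0); λ=-2 ⇒ h* = (7)/2 = 3.5000.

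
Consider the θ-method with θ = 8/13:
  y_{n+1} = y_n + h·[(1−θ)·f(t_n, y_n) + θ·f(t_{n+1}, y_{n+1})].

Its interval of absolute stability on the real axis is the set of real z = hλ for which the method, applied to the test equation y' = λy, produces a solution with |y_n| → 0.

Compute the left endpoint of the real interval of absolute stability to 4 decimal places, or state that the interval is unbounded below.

unbounded; (−∞, 0).

Set f=λy, z=hλ:
  y_{n+1} = y_n + z·[5/13·y_n + 8/13·y_{n+1}] ⇒ (1 − 8/13z)y_{n+1} = (1 + 5/13z)y_n
  ⇒ R(z) = (1 + 5/13z)/(1 − 8/13z).

Find x<0 with |R(x)|<1.
x=-1.33: |R|=0.2686
x=-2: |R|=0.1034
x=-10: |R|=0.3978
x=-100: |R|=0.5990
θ=8/13≥1/2 ⇒ |1+5/13x|<|1−8/13x| ∀x<0 ⇒ unbounded interval.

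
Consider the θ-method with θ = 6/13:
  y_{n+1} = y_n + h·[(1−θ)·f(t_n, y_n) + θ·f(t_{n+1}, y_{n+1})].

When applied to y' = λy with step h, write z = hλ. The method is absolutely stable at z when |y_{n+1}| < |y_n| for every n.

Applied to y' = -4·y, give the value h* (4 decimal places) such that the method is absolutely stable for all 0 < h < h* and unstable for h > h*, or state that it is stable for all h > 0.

(-26.0000,0); λ=-4 ⇒ h* = (26)/4 = 6.5000.

Test eqn y'=λy, z=hλ:
  y_{n+1} = y_n + z·[7/13·y_n + 6/13·y_{n+1}] ⇒ (1 − 6/13z)y_{n+1} = (1 + 7/13z)y_n
  so R(z) = (1 + 7/13z)/(1 − 6/13z).

Boundary: |R(x)|=1, x<0.
x=-1.58: |R|=0.0863
R=−1: 1+7/13x = −1+6/13x ⇒ -1/13x=2 ⇒ x=2/(-1/13)=-26.0000
Confirm numerically:
  x=-25.966: |R|=0.99980 <1
  x=-11.607: |R|=0.82584 <1
  x=-10.700: |R|=0.80181 <1
  x=-26.570: |R|=1.00331 >1
  x=-26.225: |R|=1.00132 >1
  x=-26.037: |R|=1.00022 >1
So |R|<1 on (-26.0000, 0).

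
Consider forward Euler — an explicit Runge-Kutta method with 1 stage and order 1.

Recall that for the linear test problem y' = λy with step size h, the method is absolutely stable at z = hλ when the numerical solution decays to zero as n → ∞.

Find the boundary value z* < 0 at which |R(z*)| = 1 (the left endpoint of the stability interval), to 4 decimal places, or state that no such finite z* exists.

z* = -2.0000.

Test eqn y'=λy, z=hλ:
  order 1, 1-stage ⇒ R(z)=1+z
  (e.g. R(-0.8)=0.20000, |R|=0.20000)

Boundary: |R(x)|=1, x<0.
x=-0.8: |R|=0.2000
|R(-1.15)|=0.1500 |R(-0.98)|=0.0200 |R(-0.69)|=0.3100
Bisect:
  x_lo=-2.5223 |R|=1.5223  x_hi=-0.2723 |R|=0.7277
  mid=-1.39730 |R|=0.39730 →hi
  mid=-1.95980 |R|=0.95980 →hi
  mid=-2.24105 |R|=1.24105 →lo
  mid=-2.10042 |R|=1.10042 →lo
  mid=-2.03011 |R|=1.03011 →lo
  mid=-1.99495 |R|=0.99495 →hi
  mid=-2.01253 |R|=1.01253 →lo
  mid=-2.00374 |R|=1.00374 →lo
  mid=-1.99935 |R|=0.99935 →hi
  mid=-2.00155 |R|=1.00155 →lo
  ...
  [-2.00004,-1.99990] ⇒ x*=-2.0000
Interval (-2.0000, 0).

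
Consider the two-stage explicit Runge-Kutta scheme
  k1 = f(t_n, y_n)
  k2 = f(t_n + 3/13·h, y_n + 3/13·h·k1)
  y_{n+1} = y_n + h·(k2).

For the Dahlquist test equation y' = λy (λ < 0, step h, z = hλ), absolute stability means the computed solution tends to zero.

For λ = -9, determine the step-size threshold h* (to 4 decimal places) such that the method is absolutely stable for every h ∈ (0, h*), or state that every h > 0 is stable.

(-4.3333,0); λ=-9 ⇒ h* = (13/3)/9 = 0.4815.

Set f=λy, z=hλ:
  k1=λy_n ⇒ h·k1=z·y_n;  k2=λ(1+3/13z)y_n ⇒ h·k2=z(1+3/13z)y_n
  y_{n+1}/y_n = 1 + z(1+3/13z) = 1 + z + 3/13z²
  ⇒ R(z) = 1 + z + 3/13z².

Find x<0 with |R(x)|<1.
x=-1.55: |R|=0.0044
R=1: x+3/13x²=0 ⇒ x=−13/3=-4.3333; min R=1−1/(4·3/13)=-0.0833>−1
Confirm numerically:
  x=-3.858: |R|=0.57681 <1
  x=-3.625: |R|=0.40745 <1
  x=-1.764: |R|=0.04592 <1
  x=-4.771: |R|=1.48187 >1
  x=-4.742: |R|=1.44721 >1
So |R|<1 on (-4.3333, 0).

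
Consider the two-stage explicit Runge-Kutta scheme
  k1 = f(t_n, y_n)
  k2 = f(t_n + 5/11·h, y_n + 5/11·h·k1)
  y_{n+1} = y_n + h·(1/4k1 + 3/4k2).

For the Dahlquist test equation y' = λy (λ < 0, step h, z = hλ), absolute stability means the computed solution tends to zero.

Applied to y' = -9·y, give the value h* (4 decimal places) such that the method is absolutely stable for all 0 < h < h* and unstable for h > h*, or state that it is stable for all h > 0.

(-2.9333,0); λ=-9 ⇒ h* = (44/15)/9 = 0.3259.

Test eqn y'=λy, z=hλ:
  k1=λy_n ⇒ h·k1=z·y_n;  k2=λ(1+5/11z)y_n ⇒ h·k2=z(1+5/11z)y_n
  y_{n+1}/y_n = 1 + 1/4z + 3/4z(1+5/11z) = 1 + z + 15/44z²
  so R(z) = 1 + z + 15/44z².

Find x<0 with |R(x)|<1.
x=-0.74: |R|=0.4467
R=1: x+15/44x²=0 ⇒ x=−44/15=-2.9333; min R=1−1/(4·15/44)=0.2667>−1
Confirm numerically:
  x=-2.793: |R|=0.86638 <1
  x=-1.834: |R|=0.31267 <1
  x=-1.229: |R|=0.28592 <1
  x=-3.357: |R|=1.48486 >1
  x=-3.294: |R|=1.40501 >1
  x=-3.056: |R|=1.12780 >1
Stable set (-2.9333, 0).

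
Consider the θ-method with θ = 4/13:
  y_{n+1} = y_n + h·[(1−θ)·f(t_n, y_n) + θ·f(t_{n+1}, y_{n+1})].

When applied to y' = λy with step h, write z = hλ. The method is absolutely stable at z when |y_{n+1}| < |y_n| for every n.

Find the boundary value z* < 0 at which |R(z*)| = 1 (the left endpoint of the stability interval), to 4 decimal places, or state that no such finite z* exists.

left endpoint -5.2000.

With y'=λy (z=hλ):
  y_{n+1} = y_n + z·[9/13·y_n + 4/13·y_{n+1}] ⇒ (1 − 4/13z)y_{n+1} = (1 + 9/13z)y_n
  R(z) = (1 + 9/13z)/(1 − 4/13z).

Need |R(x)|<1, x<0.
x=-1.41: |R|=0.0166
R=−1: 1+9/13x = −1+4/13x ⇒ -5/13x=2 ⇒ x=2/(-5/13)=-5.2000
Confirm numerically:
  x=-3.833: |R|=0.75875 <1
  x=-3.544: |R|=0.69532 <1
  x=-3.198: |R|=0.61190 <1
  x=-3.033: |R|=0.56888 <1
  x=-5.390: |R|=1.02749 >1
  x=-5.348: |R|=1.02152 >1
Interval (-5.2000, 0).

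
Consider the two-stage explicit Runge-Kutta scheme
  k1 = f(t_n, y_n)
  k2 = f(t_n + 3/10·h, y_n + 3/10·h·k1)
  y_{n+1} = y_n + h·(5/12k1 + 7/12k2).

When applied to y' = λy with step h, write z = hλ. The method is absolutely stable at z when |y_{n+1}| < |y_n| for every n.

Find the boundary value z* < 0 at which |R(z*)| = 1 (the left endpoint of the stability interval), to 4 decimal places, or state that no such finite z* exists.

left endpoint -5.7143.

Set f=λy, z=hλ:
  k1=λy_n ⇒ h·k1=z·y_n;  k2=λ(1+3/10z)y_n ⇒ h·k2=z(1+3/10z)y_n
  y_{n+1}/y_n = 1 + 5/12z + 7/12z(1+3/10z) = 1 + z + 7/40z²
  so R(z) = 1 + z + 7/40z².

Solve |R(x)|<1 on ℝ⁻.
x=-0.82: |R|=0.2977
R=1: x+7/40x²=0 ⇒ x=−40/7=-5.7143; min R=1−1/(4·7/40)=-0.4286>−1
Confirm numerically:
  x=-5.579: |R|=0.86792 <1
  x=-5.556: |R|=0.84610 <1
  x=-4.085: |R|=0.16474 <1
  x=-2.400: |R|=0.39200 <1
  x=-6.180: |R|=1.50367 >1
  x=-6.108: |R|=1.42084 >1
  x=-5.850: |R|=1.13894 >1
Interval (-5.7143, 0).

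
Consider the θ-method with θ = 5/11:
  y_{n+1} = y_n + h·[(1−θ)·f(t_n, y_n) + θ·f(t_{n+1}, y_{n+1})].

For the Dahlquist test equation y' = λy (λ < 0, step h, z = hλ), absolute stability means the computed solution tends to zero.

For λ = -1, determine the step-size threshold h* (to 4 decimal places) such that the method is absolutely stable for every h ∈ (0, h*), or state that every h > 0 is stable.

(-22.0000,0); λ=-1 ⇒ h* = (22)/1 = 22.0000.

On y'=λy, z=hλ:
  y_{n+1} = y_n + z·[6/11·y_n + 5/11·y_{n+1}] ⇒ (1 − 5/11z)y_{n+1} = (1 + 6/11z)y_n
  Hence R(z) = (1 + 6/11z)/(1 − 5/11z).

Need |R(x)|<1, x<0.
x=-1.67: |R|=0.0506
R=−1: 1+6/11x = −1+5/11x ⇒ -1/11x=2 ⇒ x=2/(-1/11)=-22.0000
Confirm numerically:
  x=-17.988: |R|=0.96025 <1
  x=-15.297: |R|=0.92338 <1
  x=-8.974: |R|=0.76685 <1
  x=-22.371: |R|=1.00302 >1
  x=-22.261: |R|=1.00213 >1
So |R|<1 on (-22.0000, 0).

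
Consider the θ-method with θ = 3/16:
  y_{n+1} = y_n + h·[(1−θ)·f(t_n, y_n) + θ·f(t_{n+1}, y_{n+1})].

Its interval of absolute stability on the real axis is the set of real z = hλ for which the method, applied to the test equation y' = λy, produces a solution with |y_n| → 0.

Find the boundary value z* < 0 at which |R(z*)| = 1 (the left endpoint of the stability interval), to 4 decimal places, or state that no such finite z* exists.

left endpoint -3.2000.

Test eqn y'=λy, z=hλ:
  y_{n+1} = y_n + z·[13/16·y_n + 3/16·y_{n+1}] ⇒ (1 − 3/16z)y_{n+1} = (1 + 13/16z)y_n
  R(z) = (1 + 13/16z)/(1 − 3/16z).

Need |R(x)|<1, x<0.
x=-1.16: |R|=0.0472
R=−1: 1+13/16x = −1+3/16x ⇒ -5/8x=2 ⇒ x=2/(-5/8)=-3.2000
Confirm numerically:
  x=-2.182: |R|=0.54848 <1
  x=-1.733: |R|=0.30799 <1
  x=-1.282: |R|=0.03356 <1
  x=-3.783: |R|=1.21317 >1
  x=-3.281: |R|=1.03134 >1
Interval (-3.2000, 0).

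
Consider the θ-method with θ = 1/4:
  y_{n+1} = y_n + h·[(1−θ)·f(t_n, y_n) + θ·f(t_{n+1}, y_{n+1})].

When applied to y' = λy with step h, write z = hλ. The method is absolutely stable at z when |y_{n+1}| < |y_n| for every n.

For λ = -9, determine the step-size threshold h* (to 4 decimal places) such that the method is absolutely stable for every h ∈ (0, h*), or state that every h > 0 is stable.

Set f=λy, z=hλ:
  y_{n+1} = y_n + z·[3/4·y_n + 1/4·y_{n+1}] ⇒ (1 − 1/4z)y_{n+1} = (1 + 3/4z)y_n
  ⇒ R(z) = (1 + 3/4z)/(1 − 1/4z).

Solve |R(x)|<1 on ℝ⁻.
x=-1.1: |R|=0.1373
R=−1: 1+3/4x = −1+1/4x ⇒ -1/2x=2 ⇒ x=2/(-1/2)=-4.0000
Confirm numerically:
  x=-3.920: |R|=0.97980 <1
  x=-2.109: |R|=0.38091 <1
  x=-2.100: |R|=0.37705 <1
  x=-1.679: |R|=0.18260 <1
  x=-4.474: |R|=1.11187 >1
  x=-4.356: |R|=1.08521 >1
  x=-4.163: |R|=1.03994 >1
Stable set (-4.0000, 0).

(-4.0000,0); λ=-9 ⇒ h* = (4)/9 = 0.4444.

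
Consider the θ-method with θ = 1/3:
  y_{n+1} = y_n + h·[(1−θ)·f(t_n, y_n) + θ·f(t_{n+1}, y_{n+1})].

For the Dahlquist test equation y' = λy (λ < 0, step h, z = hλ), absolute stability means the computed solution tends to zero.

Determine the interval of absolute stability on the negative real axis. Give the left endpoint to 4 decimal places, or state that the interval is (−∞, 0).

z∈(-6.0000,0).

With y'=λy (z=hλ):
  y_{n+1} = y_n + z·[2/3·y_n + 1/3·y_{n+1}] ⇒ (1 − 1/3z)y_{n+1} = (1 + 2/3z)y_n
  R(z) = (1 + 2/3z)/(1 − 1/3z).

Boundary: |R(x)|=1, x<0.
x=-1.77: |R|=0.1132
R=−1: 1+2/3x = −1+1/3x ⇒ -1/3x=2 ⇒ x=2/(-1/3)=-6.0000
Confirm numerically:
  x=-5.853: |R|=0.98340 <1
  x=-4.778: |R|=0.84289 <1
  x=-3.475: |R|=0.61004 <1
  x=-6.328: |R|=1.03516 >1
  x=-6.295: |R|=1.03174 >1
  x=-6.092: |R|=1.01012 >1
Interval (-6.0000, 0).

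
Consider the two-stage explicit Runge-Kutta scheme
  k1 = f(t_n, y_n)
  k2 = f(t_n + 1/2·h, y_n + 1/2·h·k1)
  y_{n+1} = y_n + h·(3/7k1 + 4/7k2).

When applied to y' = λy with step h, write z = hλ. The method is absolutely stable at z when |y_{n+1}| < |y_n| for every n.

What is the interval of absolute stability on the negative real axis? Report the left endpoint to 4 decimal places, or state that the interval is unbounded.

On y'=λy, z=hλ:
  k1=λy_n ⇒ h·k1=z·y_n;  k2=λ(1+1/2z)y_n ⇒ h·k2=z(1+1/2z)y_n
  y_{n+1}/y_n = 1 + 3/7z + 4/7z(1+1/2z) = 1 + z + 2/7z²
  Hence R(z) = 1 + z + 2/7z².

Boundary: |R(x)|=1, x<0.
x=-0.8: |R|=0.3829
R=1: x+2/7x²=0 ⇒ x=−7/2=-3.5000; min R=1−1/(4·2/7)=0.1250>−1
Confirm numerically:
  x=-3.277: |R|=0.79121 <1
  x=-2.675: |R|=0.36946 <1
  x=-2.403: |R|=0.24683 <1
  x=-1.445: |R|=0.15158 <1
  x=-4.089: |R|=1.68812 >1
  x=-4.071: |R|=1.66415 >1
  x=-3.855: |R|=1.39101 >1
Interval (-3.5000, 0).

(-3.5000, 0).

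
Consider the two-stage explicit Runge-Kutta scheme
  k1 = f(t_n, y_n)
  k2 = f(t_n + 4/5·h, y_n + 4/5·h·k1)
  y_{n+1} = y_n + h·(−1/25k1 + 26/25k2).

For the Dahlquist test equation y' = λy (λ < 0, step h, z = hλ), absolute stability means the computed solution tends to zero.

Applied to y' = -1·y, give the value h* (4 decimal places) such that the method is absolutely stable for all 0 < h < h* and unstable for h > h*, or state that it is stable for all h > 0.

(-1.2019,0); λ=-1 ⇒ h* = (125/104)/1 = 1.2019.

With y'=λy (z=hλ):
  k1=λy_n ⇒ h·k1=z·y_n;  k2=λ(1+4/5z)y_n ⇒ h·k2=z(1+4/5z)y_n
  y_{n+1}/y_n = 1 − 1/25z + 26/25z(1+4/5z) = 1 + z + 104/125z²
  Hence R(z) = 1 + z + 104/125z².

Need |R(x)|<1, x<0.
x=-1.27: |R|=1.0719
R=1: x+104/125x²=0 ⇒ x=−125/104=-1.2019; min R=1−1/(4·104/125)=0.6995>−1
Confirm numerically:
  x=-0.925: |R|=0.78688 <1
  x=-0.894: |R|=0.77096 <1
  x=-0.532: |R|=0.70348 <1
  x=-0.523: |R|=0.70458 <1
  x=-1.659: |R|=1.63090 >1
  x=-1.229: |R|=1.02769 >1
So |R|<1 on (-1.2019, 0).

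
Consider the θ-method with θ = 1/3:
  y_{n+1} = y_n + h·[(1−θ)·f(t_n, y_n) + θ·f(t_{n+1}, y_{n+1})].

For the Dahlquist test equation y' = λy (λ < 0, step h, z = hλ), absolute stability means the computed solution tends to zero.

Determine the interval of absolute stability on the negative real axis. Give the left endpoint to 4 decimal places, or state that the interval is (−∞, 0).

z∈(-6.0000,0).

On y'=λy, z=hλ:
  y_{n+1} = y_n + z·[2/3·y_n + 1/3·y_{n+1}] ⇒ (1 − 1/3z)y_{n+1} = (1 + 2/3z)y_n
  so R(z) = (1 + 2/3z)/(1 − 1/3z).

Need |R(x)|<1, x<0.
x=-1.28: |R|=0.1028
R=−1: 1+2/3x = −1+1/3x ⇒ -1/3x=2 ⇒ x=2/(-1/3)=-6.0000
Confirm numerically:
  x=-5.492: |R|=0.94018 <1
  x=-3.533: |R|=0.62238 <1
  x=-3.227: |R|=0.55468 <1
  x=-6.575: |R|=1.06005 >1
  x=-6.545: |R|=1.05710 >1
  x=-6.391: |R|=1.04164 >1
Interval (-6.0000, 0).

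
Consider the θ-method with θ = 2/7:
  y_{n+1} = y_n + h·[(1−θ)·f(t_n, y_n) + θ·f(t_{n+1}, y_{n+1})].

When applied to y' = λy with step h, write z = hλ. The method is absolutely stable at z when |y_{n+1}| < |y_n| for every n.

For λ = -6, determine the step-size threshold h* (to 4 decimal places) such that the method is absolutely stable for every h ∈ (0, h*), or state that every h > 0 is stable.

(-4.6667,0); λ=-6 ⇒ h* = (14/3)/6 = 0.7778.

Test eqn y'=λy, z=hλ:
  y_{n+1} = y_n + z·[5/7·y_n + 2/7·y_{n+1}] ⇒ (1 − 2/7z)y_{n+1} = (1 + 5/7z)y_n
  R(z) = (1 + 5/7z)/(1 − 2/7z).

Find x<0 with |R(x)|<1.
x=-0.87: |R|=0.3032
R=−1: 1+5/7x = −1+2/7x ⇒ -3/7x=2 ⇒ x=2/(-3/7)=-4.6667
Confirm numerically:
  x=-4.616: |R|=0.99064 <1
  x=-4.466: |R|=0.96221 <1
  x=-2.949: |R|=0.60048 <1
  x=-5.082: |R|=1.07259 >1
  x=-4.933: |R|=1.04737 >1
Interval (-4.6667, 0).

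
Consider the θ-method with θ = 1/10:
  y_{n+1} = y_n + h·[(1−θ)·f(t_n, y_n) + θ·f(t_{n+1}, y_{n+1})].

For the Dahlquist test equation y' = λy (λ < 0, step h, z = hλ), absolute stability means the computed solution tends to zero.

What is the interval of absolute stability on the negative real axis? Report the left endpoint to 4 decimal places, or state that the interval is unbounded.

Set f=λy, z=hλ:
  y_{n+1} = y_n + z·[9/10·y_n + 1/10·y_{n+1}] ⇒ (1 − 1/10z)y_{n+1} = (1 + 9/10z)y_n
  R(z) = (1 + 9/10z)/(1 − 1/10z).

Find x<0 with |R(x)|<1.
x=-0.37: |R|=0.6432
R=−1: 1+9/10x = −1+1/10x ⇒ -4/5x=2 ⇒ x=2/(-4/5)=-2.5000
Confirm numerically:
  x=-2.454: |R|=0.97045 <1
  x=-1.759: |R|=0.49588 <1
  x=-1.176: |R|=0.05225 <1
  x=-2.972: |R|=1.29109 >1
  x=-2.709: |R|=1.13156 >1
  x=-2.536: |R|=1.02297 >1
Interval (-2.5000, 0).

(-2.5000, 0).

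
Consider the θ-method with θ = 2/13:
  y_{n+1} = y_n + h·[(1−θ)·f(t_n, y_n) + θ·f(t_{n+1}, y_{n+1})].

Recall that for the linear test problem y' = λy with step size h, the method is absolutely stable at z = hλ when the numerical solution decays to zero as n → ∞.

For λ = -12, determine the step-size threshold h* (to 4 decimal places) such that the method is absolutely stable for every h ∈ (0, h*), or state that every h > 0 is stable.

(-2.8889,0); λ=-12 ⇒ h* = (26/9)/12 = 0.2407.

Set f=λy, z=hλ:
  y_{n+1} = y_n + z·[11/13·y_n + 2/13·y_{n+1}] ⇒ (1 − 2/13z)y_{n+1} = (1 + 11/13z)y_n
  so R(z) = (1 + 11/13z)/(1 − 2/13z).

Find x<0 with |R(x)|<1.
x=-0.59: |R|=0.4591
R=−1: 1+11/13x = −1+2/13x ⇒ -9/13x=2 ⇒ x=2/(-9/13)=-2.8889
Confirm numerically:
  x=-2.829: |R|=0.97111 <1
  x=-2.552: |R|=0.83252 <1
  x=-1.625: |R|=0.30000 <1
  x=-3.122: |R|=1.10902 >1
  x=-3.019: |R|=1.06151 >1
  x=-2.961: |R|=1.03430 >1
So |R|<1 on (-2.8889, 0).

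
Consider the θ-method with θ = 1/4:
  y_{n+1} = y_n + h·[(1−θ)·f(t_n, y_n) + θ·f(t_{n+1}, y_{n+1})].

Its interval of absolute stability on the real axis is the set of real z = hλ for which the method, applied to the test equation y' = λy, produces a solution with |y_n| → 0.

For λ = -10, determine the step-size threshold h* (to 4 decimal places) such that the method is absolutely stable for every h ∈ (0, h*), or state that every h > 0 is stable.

(-4.0000,0); λ=-10 ⇒ h* = (4)/10 = 0.4000.

Set f=λy, z=hλ:
  y_{n+1} = y_n + z·[3/4·y_n + 1/4·y_{n+1}] ⇒ (1 − 1/4z)y_{n+1} = (1 + 3/4z)y_n
  Hence R(z) = (1 + 3/4z)/(1 − 1/4z).

Boundary: |R(x)|=1, x<0.
x=-0.61: |R|=0.4707
R=−1: 1+3/4x = −1+1/4x ⇒ -1/2x=2 ⇒ x=2/(-1/2)=-4.0000
Confirm numerically:
  x=-3.879: |R|=0.96929 <1
  x=-3.681: |R|=0.91694 <1
  x=-3.680: |R|=0.91667 <1
  x=-4.440: |R|=1.10427 >1
  x=-4.421: |R|=1.09999 >1
  x=-4.211: |R|=1.05139 >1
Interval (-4.0000, 0).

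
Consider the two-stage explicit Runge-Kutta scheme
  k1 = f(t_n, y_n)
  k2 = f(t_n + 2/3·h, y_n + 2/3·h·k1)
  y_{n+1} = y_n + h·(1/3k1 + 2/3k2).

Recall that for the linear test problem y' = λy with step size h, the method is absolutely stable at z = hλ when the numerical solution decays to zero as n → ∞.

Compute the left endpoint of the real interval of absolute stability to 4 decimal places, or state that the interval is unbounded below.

z* = -2.2500.

On y'=λy, z=hλ:
  k1=λy_n ⇒ h·k1=z·y_n;  k2=λ(1+2/3z)y_n ⇒ h·k2=z(1+2/3z)y_n
  y_{n+1}/y_n = 1 + 1/3z + 2/3z(1+2/3z) = 1 + z + 4/9z²
  R(z) = 1 + z + 4/9z².

Need |R(x)|<1, x<0.
x=-0.72: |R|=0.5104
R=1: x+4/9x²=0 ⇒ x=−9/4=-2.2500; min R=1−1/(4·4/9)=0.4375>−1
Confirm numerically:
  x=-1.767: |R|=0.62068 <1
  x=-1.653: |R|=0.56140 <1
  x=-1.464: |R|=0.48858 <1
  x=-1.410: |R|=0.47360 <1
  x=-2.755: |R|=1.61834 >1
  x=-2.694: |R|=1.53162 >1
Stable set (-2.2500, 0).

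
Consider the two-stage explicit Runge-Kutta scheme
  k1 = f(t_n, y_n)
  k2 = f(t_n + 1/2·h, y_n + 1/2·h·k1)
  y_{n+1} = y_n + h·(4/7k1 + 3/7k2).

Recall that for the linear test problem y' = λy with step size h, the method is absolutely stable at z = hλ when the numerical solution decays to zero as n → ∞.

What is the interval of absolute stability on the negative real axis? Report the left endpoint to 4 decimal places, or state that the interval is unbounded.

Set f=λy, z=hλ:
  k1=λy_n ⇒ h·k1=z·y_n;  k2=λ(1+1/2z)y_n ⇒ h·k2=z(1+1/2z)y_n
  y_{n+1}/y_n = 1 + 4/7z + 3/7z(1+1/2z) = 1 + z + 3/14z²
  Hence R(z) = 1 + z + 3/14z².

Solve |R(x)|<1 on ℝ⁻.
x=-0.31: |R|=0.7106
R=1: x+3/14x²=0 ⇒ x=−14/3=-4.6667; min R=1−1/(4·3/14)=-0.1667>−1
Confirm numerically:
  x=-4.062: |R|=0.47368 <1
  x=-3.863: |R|=0.33474 <1
  x=-3.739: |R|=0.25674 <1
  x=-3.277: |R|=0.02416 <1
  x=-5.012: |R|=1.37089 >1
  x=-4.713: |R|=1.04679 >1
So |R|<1 on (-4.6667, 0).

(-4.6667, 0).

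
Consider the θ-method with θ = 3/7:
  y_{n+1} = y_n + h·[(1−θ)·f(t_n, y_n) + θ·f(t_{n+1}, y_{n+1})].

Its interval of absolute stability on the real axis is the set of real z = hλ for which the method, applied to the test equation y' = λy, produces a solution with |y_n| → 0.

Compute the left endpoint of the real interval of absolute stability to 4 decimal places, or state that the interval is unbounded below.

Set f=λy, z=hλ:
  y_{n+1} = y_n + z·[4/7·y_n + 3/7·y_{n+1}] ⇒ (1 − 3/7z)y_{n+1} = (1 + 4/7z)y_n
  so R(z) = (1 + 4/7z)/(1 − 3/7z).

Boundary: |R(x)|=1, x<0.
x=-0.7: |R|=0.4615
R=−1: 1+4/7x = −1+3/7x ⇒ -1/7x=2 ⇒ x=2/(-1/7)=-14.0000
Confirm numerically:
  x=-11.596: |R|=0.94247 <1
  x=-6.827: |R|=0.73898 <1
  x=-5.832: |R|=0.66656 <1
  x=-14.553: |R|=1.01092 >1
  x=-14.490: |R|=1.00971 >1
Interval (-14.0000, 0).

left endpoint -14.0000.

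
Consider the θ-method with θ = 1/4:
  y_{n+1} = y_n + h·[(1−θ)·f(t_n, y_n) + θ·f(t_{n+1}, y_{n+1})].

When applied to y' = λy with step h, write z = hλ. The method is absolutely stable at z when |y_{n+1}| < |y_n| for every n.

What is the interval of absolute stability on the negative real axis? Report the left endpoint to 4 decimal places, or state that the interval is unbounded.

(-4.0000, 0).

On y'=λy, z=hλ:
  y_{n+1} = y_n + z·[3/4·y_n + 1/4·y_{n+1}] ⇒ (1 − 1/4z)y_{n+1} = (1 + 3/4z)y_n
  ⇒ R(z) = (1 + 3/4z)/(1 − 1/4z).

Find x<0 with |R(x)|<1.
x=-1.71: |R|=0.1979
R=−1: 1+3/4x = −1+1/4x ⇒ -1/2x=2 ⇒ x=2/(-1/2)=-4.0000
Confirm numerically:
  x=-2.409: |R|=0.50351 <1
  x=-2.180: |R|=0.41100 <1
  x=-1.626: |R|=0.15606 <1
  x=-4.532: |R|=1.12471 >1
  x=-4.205: |R|=1.04997 >1
Interval (-4.0000, 0).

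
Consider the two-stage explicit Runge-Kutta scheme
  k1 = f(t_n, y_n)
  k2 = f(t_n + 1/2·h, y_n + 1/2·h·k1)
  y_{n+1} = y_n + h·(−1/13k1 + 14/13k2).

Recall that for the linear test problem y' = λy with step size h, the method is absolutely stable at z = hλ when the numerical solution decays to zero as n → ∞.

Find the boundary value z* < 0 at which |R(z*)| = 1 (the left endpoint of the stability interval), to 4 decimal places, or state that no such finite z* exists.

On y'=λy, z=hλ:
  k1=λy_n ⇒ h·k1=z·y_n;  k2=λ(1+1/2z)y_n ⇒ h·k2=z(1+1/2z)y_n
  y_{n+1}/y_n = 1 − 1/13z + 14/13z(1+1/2z) = 1 + z + 7/13z²
  R(z) = 1 + z + 7/13z².

Need |R(x)|<1, x<0.
x=-1.64: |R|=0.8082
R=1: x+7/13x²=0 ⇒ x=−13/7=-1.8571; min R=1−1/(4·7/13)=0.5357>−1
Confirm numerically:
  x=-1.777: |R|=0.92332 <1
  x=-1.460: |R|=0.68778 <1
  x=-1.415: |R|=0.66312 <1
  x=-0.802: |R|=0.54434 <1
  x=-2.421: |R|=1.73505 >1
  x=-2.379: |R|=1.66850 >1
Interval (-1.8571, 0).

z* = -1.8571.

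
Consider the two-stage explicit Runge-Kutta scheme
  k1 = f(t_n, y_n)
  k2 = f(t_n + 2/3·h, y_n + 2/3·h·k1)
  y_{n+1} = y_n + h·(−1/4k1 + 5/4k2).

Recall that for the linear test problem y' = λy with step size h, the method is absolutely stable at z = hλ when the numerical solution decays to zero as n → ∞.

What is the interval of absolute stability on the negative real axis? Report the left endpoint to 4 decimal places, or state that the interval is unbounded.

With y'=λy (z=hλ):
  k1=λy_n ⇒ h·k1=z·y_n;  k2=λ(1+2/3z)y_n ⇒ h·k2=z(1+2/3z)y_n
  y_{n+1}/y_n = 1 − 1/4z + 5/4z(1+2/3z) = 1 + z + 5/6z²
  ⇒ R(z) = 1 + z + 5/6z².

Boundary: |R(x)|=1, x<0.
x=-0.61: |R|=0.7001
R=1: x+5/6x²=0 ⇒ x=−6/5=-1.2000; min R=1−1/(4·5/6)=0.7000>−1
Confirm numerically:
  x=-0.884: |R|=0.76721 <1
  x=-0.703: |R|=0.70884 <1
  x=-0.694: |R|=0.70736 <1
  x=-0.649: |R|=0.70200 <1
  x=-1.628: |R|=1.58065 >1
  x=-1.440: |R|=1.28800 >1
Stable set (-1.2000, 0).

z∈(-1.2000,0).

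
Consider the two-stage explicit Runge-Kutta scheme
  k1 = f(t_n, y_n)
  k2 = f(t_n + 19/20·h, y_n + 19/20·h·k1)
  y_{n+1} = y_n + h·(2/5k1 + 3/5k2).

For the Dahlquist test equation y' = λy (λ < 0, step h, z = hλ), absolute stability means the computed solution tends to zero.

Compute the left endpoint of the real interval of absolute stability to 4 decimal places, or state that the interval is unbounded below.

On y'=λy, z=hλ:
  k1=λy_n ⇒ h·k1=z·y_n;  k2=λ(1+19/20z)y_n ⇒ h·k2=z(1+19/20z)y_n
  y_{n+1}/y_n = 1 + 2/5z + 3/5z(1+19/20z) = 1 + z + 57/100z²
  Hence R(z) = 1 + z + 57/100z².

Boundary: |R(x)|=1, x<0.
x=-0.36: |R|=0.7139
R=1: x+57/100x²=0 ⇒ x=−100/57=-1.7544; min R=1−1/(4·57/100)=0.5614>−1
Confirm numerically:
  x=-1.687: |R|=0.93520 <1
  x=-1.575: |R|=0.83896 <1
  x=-0.836: |R|=0.56237 <1
  x=-0.826: |R|=0.56290 <1
  x=-2.297: |R|=1.71044 >1
  x=-1.967: |R|=1.23838 >1
Interval (-1.7544, 0).

z* = -1.7544.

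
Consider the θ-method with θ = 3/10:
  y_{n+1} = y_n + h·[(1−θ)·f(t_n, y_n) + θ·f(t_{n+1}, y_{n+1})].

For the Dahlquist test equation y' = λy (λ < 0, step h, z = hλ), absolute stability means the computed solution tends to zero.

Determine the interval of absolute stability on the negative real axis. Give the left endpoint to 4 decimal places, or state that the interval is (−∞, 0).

Set f=λy, z=hλ:
  y_{n+1} = y_n + z·[7/10·y_n + 3/10·y_{n+1}] ⇒ (1 − 3/10z)y_{n+1} = (1 + 7/10z)y_n
  so R(z) = (1 + 7/10z)/(1 − 3/10z).

Need |R(x)|<1, x<0.
x=-0.62: |R|=0.4772
R=−1: 1+7/10x = −1+3/10x ⇒ -2/5x=2 ⇒ x=2/(-2/5)=-5.0000
Confirm numerically:
  x=-4.214: |R|=0.86114 <1
  x=-2.864: |R|=0.54045 <1
  x=-2.820: |R|=0.52763 <1
  x=-2.037: |R|=0.26435 <1
  x=-5.479: |R|=1.07247 >1
  x=-5.402: |R|=1.06136 >1
  x=-5.387: |R|=1.05917 >1
So |R|<1 on (-5.0000, 0).

z∈(-5.0000,0).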